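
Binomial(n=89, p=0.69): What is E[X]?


E[X] = n*p = 89 * 0.69 = 61.41

61.41


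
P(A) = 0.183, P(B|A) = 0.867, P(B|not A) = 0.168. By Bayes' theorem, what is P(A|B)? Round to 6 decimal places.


P(A|B) = P(B|A)*P(A) / P(B), P(B) = P(B|A)*P(A) + P(B|not A)*P(not A)
P(B|A)*P(A) = 0.867 * 0.183 = 0.158661
P(B|not A)*P(not A) = 0.168 * 0.817 = 0.137256
P(B) = 0.158661 + 0.137256 = 0.295917
P(A|B) = 0.158661 / 0.295917 ≈ 0.53616724

0.536167


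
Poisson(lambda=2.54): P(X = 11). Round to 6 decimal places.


P = e^(-lam) * lam^k / k!
e^(-2.54) ≈ 0.07886640
lam^k = 2.54^11 ≈ 28390.358905
k! = 11! = 39916800
P = 0.07886640 * 28390.358905 / 39916800 ≈ 0.000056

0.000056


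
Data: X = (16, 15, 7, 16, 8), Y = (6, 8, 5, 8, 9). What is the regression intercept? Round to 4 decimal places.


a = ybar - b*xbar, where b = sum((xi-xbar)(yi-ybar)) / sum((xi-xbar)^2)
n = 5, xbar = 62/5 = 12.4, ybar = 36/5 = 7.2
Sxy = sum((xi-xbar)(yi-ybar)) = 4.6
Sxx = sum((xi-xbar)^2) = 81.2
b = Sxy / Sxx = 23/406 ≈ 0.056650
a = 7.2 - 0.056650 * 12.4 = 1319/203 ≈ 6.497537

6.4975


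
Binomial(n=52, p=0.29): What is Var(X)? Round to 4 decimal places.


Var = n*p*(1-p) = 52 * 0.29 * 0.71 = 10.7068

10.7068


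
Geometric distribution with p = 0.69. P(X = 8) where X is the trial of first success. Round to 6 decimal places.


P = (1-p)^(k-1) * p
(1-p)^(k-1) = 0.31^7 ≈ 0.0002751261
P = 0.0002751261 * 0.69 ≈ 0.0001898370

0.000190


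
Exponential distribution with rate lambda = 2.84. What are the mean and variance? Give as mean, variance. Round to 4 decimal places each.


mean = 1/lam, var = 1/lam^2
mean = 1 / 2.84 = 25/71 ≈ 0.352113
lam^2 = 2.84^2 = 8.0656
var = 1 / 8.0656 = 625/5041 ≈ 0.123983

0.3521, 0.1240


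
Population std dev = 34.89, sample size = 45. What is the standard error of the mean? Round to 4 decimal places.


SE = sigma / sqrt(n)
sqrt(45) ≈ 6.708204
SE = 34.89 / 6.708204 ≈ 5.201094

5.2011


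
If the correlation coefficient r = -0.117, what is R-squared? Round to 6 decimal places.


R^2 = r^2 = (-0.117)^2 = 0.013689

0.013689


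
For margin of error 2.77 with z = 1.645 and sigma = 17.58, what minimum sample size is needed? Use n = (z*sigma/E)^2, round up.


z*sigma/E = 1.645 * 17.58 / 2.77 ≈ 10.440108
(z*sigma/E)^2 ≈ 108.995861
round up: n = 109

109


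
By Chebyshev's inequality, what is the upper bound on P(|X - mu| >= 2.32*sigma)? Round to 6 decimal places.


P <= 1/k^2
k^2 = 2.32^2 = 5.3824
1/k^2 = 1 / 5.3824 = 625/3364 ≈ 0.18579073

0.185791


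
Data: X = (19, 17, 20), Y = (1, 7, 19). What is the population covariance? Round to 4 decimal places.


Cov = (1/n)*sum((xi-xbar)(yi-ybar))
n = 3, xbar = 56/3 ≈ 18.666667, ybar = 27/3 = 9
sum((xi-xbar)(yi-ybar)) = 14
Cov = 14 / 3 = 14/3 ≈ 4.666667

4.6667


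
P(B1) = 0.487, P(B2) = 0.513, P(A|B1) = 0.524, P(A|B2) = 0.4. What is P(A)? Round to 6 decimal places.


P(A) = P(A|B1)*P(B1) + P(A|B2)*P(B2)
P(A|B1)*P(B1) = 0.524 * 0.487 = 0.255188
P(A|B2)*P(B2) = 0.4 * 0.513 = 0.2052
P(A) = 0.255188 + 0.2052 = 0.460388

0.460388


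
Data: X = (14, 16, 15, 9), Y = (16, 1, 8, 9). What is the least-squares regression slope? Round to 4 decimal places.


b = sum((xi-xbar)(yi-ybar)) / sum((xi-xbar)^2)
n = 4, xbar = 54/4 = 13.5, ybar = 34/4 = 8.5
Sxy = sum((xi-xbar)(yi-ybar)) = -18
Sxx = sum((xi-xbar)^2) = 29
b = Sxy / Sxx = -18/29 ≈ -0.620690

-0.6207


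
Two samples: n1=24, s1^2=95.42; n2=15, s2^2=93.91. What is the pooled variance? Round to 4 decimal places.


sp^2 = ((n1-1)*s1^2 + (n2-1)*s2^2)/(n1+n2-2)
(n1-1)*s1^2 = 23 * 95.42 = 2194.66
(n2-1)*s2^2 = 14 * 93.91 = 1314.74
numerator = 2194.66 + 1314.74 = 3509.4
n1+n2-2 = 37
sp^2 = 3509.4 / 37 = 17547/185 ≈ 94.848649

94.8486


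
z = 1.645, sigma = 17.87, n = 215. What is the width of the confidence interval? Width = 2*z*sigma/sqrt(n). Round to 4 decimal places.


width = 2*z*sigma/sqrt(n)
2*z*sigma = 2 * 1.645 * 17.87 = 58.7923
sqrt(215) ≈ 14.662878
width = 58.7923 / 14.662878 ≈ 4.009602

4.0096


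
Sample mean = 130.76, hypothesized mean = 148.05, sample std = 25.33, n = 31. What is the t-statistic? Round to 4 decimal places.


t = (xbar - mu0) / (s/sqrt(n))
xbar - mu0 = 130.76 - 148.05 = -17.29
sqrt(31) ≈ 5.56776436
s/sqrt(n) = 25.33 / 5.56776436 ≈ 4.54940230
t = -17.29 / 4.54940230 ≈ -3.800499

-3.8005


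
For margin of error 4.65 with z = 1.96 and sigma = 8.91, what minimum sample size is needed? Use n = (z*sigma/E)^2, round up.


z*sigma/E = 1.96 * 8.91 / 4.65 = 14553/3875 ≈ 3.755613
(z*sigma/E)^2 ≈ 14.104628
round up: n = 15

15


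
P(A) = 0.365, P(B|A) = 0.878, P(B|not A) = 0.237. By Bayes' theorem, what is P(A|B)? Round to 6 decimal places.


P(A|B) = P(B|A)*P(A) / P(B), P(B) = P(B|A)*P(A) + P(B|not A)*P(not A)
P(B|A)*P(A) = 0.878 * 0.365 = 0.32047
P(B|not A)*P(not A) = 0.237 * 0.635 = 0.150495
P(B) = 0.32047 + 0.150495 = 0.470965
P(A|B) = 0.32047 / 0.470965 ≈ 0.68045396

0.680454


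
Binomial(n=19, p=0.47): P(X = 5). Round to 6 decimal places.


P = C(n,k) * p^k * (1-p)^(n-k)
C(19,5) = 11628
p^k = 0.47^5 ≈ 0.02293450
(1-p)^(n-k) = 0.53^14 ≈ 0.0001379946
P = 11628 * 0.02293450 * 0.0001379946 ≈ 0.036801

0.036801


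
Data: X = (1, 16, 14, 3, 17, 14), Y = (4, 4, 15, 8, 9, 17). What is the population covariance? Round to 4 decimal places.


Cov = (1/n)*sum((xi-xbar)(yi-ybar))
n = 6, xbar = 65/6 ≈ 10.833333, ybar = 57/6 = 9.5
sum((xi-xbar)(yi-ybar)) = 75.5
Cov = 75.5 / 6 = 151/12 ≈ 12.583333

12.5833


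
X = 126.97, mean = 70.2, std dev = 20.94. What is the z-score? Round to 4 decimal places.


z = (X - mu) / sigma
X - mu = 126.97 - 70.2 = 56.77
z = 56.77 / 20.94 = 5677/2094 ≈ 2.711079

2.7111


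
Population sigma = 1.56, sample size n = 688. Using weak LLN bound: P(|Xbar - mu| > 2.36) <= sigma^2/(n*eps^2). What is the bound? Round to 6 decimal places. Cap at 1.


bound = min(1, sigma^2/(n*eps^2))
sigma^2 = 1.56^2 = 2.4336
n*eps^2 = 688 * 2.36^2 = 688 * 5.5696 = 3831.8848
sigma^2/(n*eps^2) = 2.4336 / 3831.8848 ≈ 0.00063509

0.000635


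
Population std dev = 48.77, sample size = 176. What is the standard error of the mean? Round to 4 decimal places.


SE = sigma / sqrt(n)
sqrt(176) ≈ 13.266499
SE = 48.77 / 13.266499 ≈ 3.676177

3.6762


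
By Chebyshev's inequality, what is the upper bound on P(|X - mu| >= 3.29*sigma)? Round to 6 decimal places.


P <= 1/k^2
k^2 = 3.29^2 = 10.8241
1/k^2 = 1 / 10.8241 ≈ 0.09238643

0.092386


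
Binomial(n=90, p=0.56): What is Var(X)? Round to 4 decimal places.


Var = n*p*(1-p) = 90 * 0.56 * 0.44 = 22.176

22.1760


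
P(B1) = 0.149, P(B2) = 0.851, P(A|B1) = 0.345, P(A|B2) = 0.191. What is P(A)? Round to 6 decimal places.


P(A) = P(A|B1)*P(B1) + P(A|B2)*P(B2)
P(A|B1)*P(B1) = 0.345 * 0.149 = 0.051405
P(A|B2)*P(B2) = 0.191 * 0.851 = 0.162541
P(A) = 0.051405 + 0.162541 = 0.213946

0.213946


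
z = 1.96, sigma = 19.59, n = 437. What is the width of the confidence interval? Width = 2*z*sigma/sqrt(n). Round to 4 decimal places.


width = 2*z*sigma/sqrt(n)
2*z*sigma = 2 * 1.96 * 19.59 = 76.7928
sqrt(437) ≈ 20.904545
width = 76.7928 / 20.904545 ≈ 3.673498

3.6735


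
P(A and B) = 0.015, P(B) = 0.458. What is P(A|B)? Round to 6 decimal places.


P(A|B) = P(A and B) / P(B) = 0.015 / 0.458 = 15/458 ≈ 0.03275109

0.032751


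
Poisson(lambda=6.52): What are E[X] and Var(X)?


E[X] = Var(X) = lambda = 6.52

6.52, 6.52


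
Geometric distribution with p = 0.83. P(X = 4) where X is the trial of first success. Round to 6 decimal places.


P = (1-p)^(k-1) * p
(1-p)^(k-1) = 0.17^3 = 0.004913
P = 0.004913 * 0.83 = 0.00407779

0.004078


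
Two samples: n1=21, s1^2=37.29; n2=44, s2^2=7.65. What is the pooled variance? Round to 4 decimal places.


sp^2 = ((n1-1)*s1^2 + (n2-1)*s2^2)/(n1+n2-2)
(n1-1)*s1^2 = 20 * 37.29 = 745.8
(n2-1)*s2^2 = 43 * 7.65 = 328.95
numerator = 745.8 + 328.95 = 1074.75
n1+n2-2 = 63
sp^2 = 1074.75 / 63 = 1433/84 ≈ 17.059524

17.0595


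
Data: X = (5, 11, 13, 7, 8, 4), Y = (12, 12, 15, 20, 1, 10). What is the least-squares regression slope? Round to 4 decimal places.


b = sum((xi-xbar)(yi-ybar)) / sum((xi-xbar)^2)
n = 6, xbar = 48/6 = 8, ybar = 70/6 = 35/3 ≈ 11.666667
Sxy = sum((xi-xbar)(yi-ybar)) = 15
Sxx = sum((xi-xbar)^2) = 60
b = Sxy / Sxx = 0.25

0.2500


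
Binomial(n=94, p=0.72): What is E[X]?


E[X] = n*p = 94 * 0.72 = 67.68

67.68


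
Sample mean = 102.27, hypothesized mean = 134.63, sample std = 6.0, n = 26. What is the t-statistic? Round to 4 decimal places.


t = (xbar - mu0) / (s/sqrt(n))
xbar - mu0 = 102.27 - 134.63 = -32.36
sqrt(26) ≈ 5.09901951
s/sqrt(n) = 6.0 / 5.09901951 ≈ 1.17669681
t = -32.36 / 1.17669681 ≈ -27.500712

-27.5007


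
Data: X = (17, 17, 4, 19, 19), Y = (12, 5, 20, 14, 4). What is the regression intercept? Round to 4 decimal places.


a = ybar - b*xbar, where b = sum((xi-xbar)(yi-ybar)) / sum((xi-xbar)^2)
n = 5, xbar = 76/5 = 15.2, ybar = 55/5 = 11
Sxy = sum((xi-xbar)(yi-ybar)) = -125
Sxx = sum((xi-xbar)^2) = 160.8
b = Sxy / Sxx = -625/804 ≈ -0.777363
a = 11 - (-0.777363) * 15.2 = 4586/201 ≈ 22.815920

22.8159


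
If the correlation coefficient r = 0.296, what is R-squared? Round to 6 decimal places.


R^2 = r^2 = (0.296)^2 = 0.087616

0.087616


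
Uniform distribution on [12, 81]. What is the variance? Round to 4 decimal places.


Var = (b-a)^2 / 12
(b-a)^2 = (81 - 12)^2 = 4761
Var = 4761/12 = 396.75

396.7500


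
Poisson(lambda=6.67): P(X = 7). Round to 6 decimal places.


P = e^(-lam) * lam^k / k!
e^(-6.67) ≈ 0.001268399
lam^k = 6.67^7 ≈ 587328.178145
k! = 7! = 5040
P = 0.001268399 * 587328.178145 / 5040 ≈ 0.147811

0.147811


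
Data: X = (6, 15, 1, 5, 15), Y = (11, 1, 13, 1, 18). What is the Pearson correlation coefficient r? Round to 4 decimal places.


r = sum((xi-xbar)(yi-ybar)) / sqrt(sum((xi-xbar)^2) * sum((yi-ybar)^2))
n = 5, xbar = 42/5 = 8.4, ybar = 44/5 = 8.8
Sxy = sum((xi-xbar)(yi-ybar)) = -0.6
Sxx = sum((xi-xbar)^2) = 159.2
Syy = sum((yi-ybar)^2) = 228.8
sqrt(Sxx*Syy) ≈ 190.853242
r = Sxy / sqrt(Sxx*Syy) = -0.6 / 190.853242 ≈ -0.003144

-0.0031


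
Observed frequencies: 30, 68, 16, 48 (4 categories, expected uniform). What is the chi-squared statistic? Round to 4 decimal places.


chi2 = sum((O-E)^2/E), E = total/4
total = 162, E = 162/4 = 40.5
(30 - 40.5)^2 / 40.5 = 110.25 / 40.5 = 49/18 ≈ 2.722222
(68 - 40.5)^2 / 40.5 = 756.25 / 40.5 = 3025/162 ≈ 18.672840
(16 - 40.5)^2 / 40.5 = 600.25 / 40.5 = 2401/162 ≈ 14.820988
(48 - 40.5)^2 / 40.5 = 56.25 / 40.5 = 25/18 ≈ 1.388889
chi2 = 3046/81 ≈ 37.604938

37.6049


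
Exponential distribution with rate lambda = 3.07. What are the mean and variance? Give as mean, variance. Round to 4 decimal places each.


mean = 1/lam, var = 1/lam^2
mean = 1 / 3.07 = 100/307 ≈ 0.325733
lam^2 = 3.07^2 = 9.4249
var = 1 / 9.4249 ≈ 0.106102

0.3257, 0.1061


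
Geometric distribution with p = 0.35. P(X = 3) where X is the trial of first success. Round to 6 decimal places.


P = (1-p)^(k-1) * p
(1-p)^(k-1) = 0.65^2 = 0.4225
P = 0.4225 * 0.35 = 0.147875

0.147875


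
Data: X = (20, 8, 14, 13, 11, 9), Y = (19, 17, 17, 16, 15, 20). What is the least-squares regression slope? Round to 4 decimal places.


b = sum((xi-xbar)(yi-ybar)) / sum((xi-xbar)^2)
n = 6, xbar = 75/6 = 12.5, ybar = 104/6 = 52/3 ≈ 17.333333
Sxy = sum((xi-xbar)(yi-ybar)) = 7
Sxx = sum((xi-xbar)^2) = 93.5
b = Sxy / Sxx = 14/187 ≈ 0.074866

0.0749


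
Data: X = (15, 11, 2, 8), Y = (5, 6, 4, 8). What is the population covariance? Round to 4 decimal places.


Cov = (1/n)*sum((xi-xbar)(yi-ybar))
n = 4, xbar = 36/4 = 9, ybar = 23/4 = 5.75
sum((xi-xbar)(yi-ybar)) = 6
Cov = 6 / 4 = 1.5

1.5000


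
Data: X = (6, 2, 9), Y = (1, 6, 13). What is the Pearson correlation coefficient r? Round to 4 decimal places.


r = sum((xi-xbar)(yi-ybar)) / sqrt(sum((xi-xbar)^2) * sum((yi-ybar)^2))
n = 3, xbar = 17/3 ≈ 5.666667, ybar = 20/3 ≈ 6.666667
Sxy = sum((xi-xbar)(yi-ybar)) = 65/3 ≈ 21.666667
Sxx = sum((xi-xbar)^2) = 74/3 ≈ 24.666667
Syy = sum((yi-ybar)^2) = 218/3 ≈ 72.666667
sqrt(Sxx*Syy) ≈ 42.337270
r = Sxy / sqrt(Sxx*Syy) = 21.666667 / 42.337270 ≈ 0.511763

0.5118


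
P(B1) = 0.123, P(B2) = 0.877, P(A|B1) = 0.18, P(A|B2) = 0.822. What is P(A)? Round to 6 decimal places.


P(A) = P(A|B1)*P(B1) + P(A|B2)*P(B2)
P(A|B1)*P(B1) = 0.18 * 0.123 = 0.02214
P(A|B2)*P(B2) = 0.822 * 0.877 = 0.720894
P(A) = 0.02214 + 0.720894 = 0.743034

0.743034


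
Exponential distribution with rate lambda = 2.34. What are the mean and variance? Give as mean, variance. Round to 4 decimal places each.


mean = 1/lam, var = 1/lam^2
mean = 1 / 2.34 = 50/117 ≈ 0.427350
lam^2 = 2.34^2 = 5.4756
var = 1 / 5.4756 ≈ 0.182628

0.4274, 0.1826


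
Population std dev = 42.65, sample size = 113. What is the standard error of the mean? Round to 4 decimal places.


SE = sigma / sqrt(n)
sqrt(113) ≈ 10.630146
SE = 42.65 / 10.630146 ≈ 4.012175

4.0122


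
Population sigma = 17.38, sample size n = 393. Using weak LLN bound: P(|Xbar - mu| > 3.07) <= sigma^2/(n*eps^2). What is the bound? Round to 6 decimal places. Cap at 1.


bound = min(1, sigma^2/(n*eps^2))
sigma^2 = 17.38^2 = 302.0644
n*eps^2 = 393 * 3.07^2 = 393 * 9.4249 = 3703.9857
sigma^2/(n*eps^2) = 302.0644 / 3703.9857 ≈ 0.08155118

0.081551


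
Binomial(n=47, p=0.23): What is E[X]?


E[X] = n*p = 47 * 0.23 = 10.81

10.81


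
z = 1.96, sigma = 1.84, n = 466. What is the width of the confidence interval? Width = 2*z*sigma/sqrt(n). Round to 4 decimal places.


width = 2*z*sigma/sqrt(n)
2*z*sigma = 2 * 1.96 * 1.84 = 7.2128
sqrt(466) ≈ 21.587033
width = 7.2128 / 21.587033 ≈ 0.334127

0.3341


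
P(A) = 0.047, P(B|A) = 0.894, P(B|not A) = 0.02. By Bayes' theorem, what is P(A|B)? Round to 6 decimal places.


P(A|B) = P(B|A)*P(A) / P(B), P(B) = P(B|A)*P(A) + P(B|not A)*P(not A)
P(B|A)*P(A) = 0.894 * 0.047 = 0.042018
P(B|not A)*P(not A) = 0.02 * 0.953 = 0.01906
P(B) = 0.042018 + 0.01906 = 0.061078
P(A|B) = 0.042018 / 0.061078 ≈ 0.68794001

0.687940


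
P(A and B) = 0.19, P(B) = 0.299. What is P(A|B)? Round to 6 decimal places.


P(A|B) = P(A and B) / P(B) = 0.19 / 0.299 = 190/299 ≈ 0.63545151

0.635452


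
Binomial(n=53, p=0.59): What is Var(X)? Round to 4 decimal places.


Var = n*p*(1-p) = 53 * 0.59 * 0.41 = 12.8207

12.8207


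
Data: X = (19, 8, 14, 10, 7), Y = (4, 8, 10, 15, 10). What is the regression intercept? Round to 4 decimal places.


a = ybar - b*xbar, where b = sum((xi-xbar)(yi-ybar)) / sum((xi-xbar)^2)
n = 5, xbar = 58/5 = 11.6, ybar = 47/5 = 9.4
Sxy = sum((xi-xbar)(yi-ybar)) = -45.2
Sxx = sum((xi-xbar)^2) = 97.2
b = Sxy / Sxx = -113/243 ≈ -0.465021
a = 9.4 - (-0.465021) * 11.6 = 3595/243 ≈ 14.794239

14.7942


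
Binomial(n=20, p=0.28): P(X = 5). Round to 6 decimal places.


P = C(n,k) * p^k * (1-p)^(n-k)
C(20,5) = 15504
p^k = 0.28^5 ≈ 0.001721037
(1-p)^(n-k) = 0.72^15 ≈ 0.007244150
P = 15504 * 0.001721037 * 0.007244150 ≈ 0.193295

0.193295


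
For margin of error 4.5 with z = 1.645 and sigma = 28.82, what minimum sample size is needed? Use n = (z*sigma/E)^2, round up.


z*sigma/E = 1.645 * 28.82 / 4.5 ≈ 10.535311
(z*sigma/E)^2 ≈ 110.992780
round up: n = 111

111


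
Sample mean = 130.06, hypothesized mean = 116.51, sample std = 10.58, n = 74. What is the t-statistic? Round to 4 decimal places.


t = (xbar - mu0) / (s/sqrt(n))
xbar - mu0 = 130.06 - 116.51 = 13.55
sqrt(74) ≈ 8.60232527
s/sqrt(n) = 10.58 / 8.60232527 ≈ 1.22990002
t = 13.55 / 1.22990002 ≈ 11.017156

11.0172


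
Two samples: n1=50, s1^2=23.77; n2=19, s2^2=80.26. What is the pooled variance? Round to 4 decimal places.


sp^2 = ((n1-1)*s1^2 + (n2-1)*s2^2)/(n1+n2-2)
(n1-1)*s1^2 = 49 * 23.77 = 1164.73
(n2-1)*s2^2 = 18 * 80.26 = 1444.68
numerator = 1164.73 + 1444.68 = 2609.41
n1+n2-2 = 67
sp^2 = 2609.41 / 67 = 260941/6700 ≈ 38.946418

38.9464


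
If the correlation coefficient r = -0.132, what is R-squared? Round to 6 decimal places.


R^2 = r^2 = (-0.132)^2 = 0.017424

0.017424


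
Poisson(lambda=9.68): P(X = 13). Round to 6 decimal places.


P = e^(-lam) * lam^k / k!
e^(-9.68) ≈ 0.00006252150
lam^k = 9.68^13 ≈ 6552086842559.087955
k! = 13! = 6227020800
P = 0.00006252150 * 6552086842559.087955 / 6227020800 ≈ 0.065785

0.065785


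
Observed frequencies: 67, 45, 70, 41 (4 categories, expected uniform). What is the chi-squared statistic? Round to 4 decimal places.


chi2 = sum((O-E)^2/E), E = total/4
total = 223, E = 223/4 = 55.75
(67 - 55.75)^2 / 55.75 = 126.5625 / 55.75 = 2025/892 ≈ 2.270179
(45 - 55.75)^2 / 55.75 = 115.5625 / 55.75 = 1849/892 ≈ 2.072870
(70 - 55.75)^2 / 55.75 = 203.0625 / 55.75 = 3249/892 ≈ 3.642377
(41 - 55.75)^2 / 55.75 = 217.5625 / 55.75 = 3481/892 ≈ 3.902466
chi2 = 2651/223 ≈ 11.887892

11.8879


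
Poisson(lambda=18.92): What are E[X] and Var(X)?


E[X] = Var(X) = lambda = 18.92

18.92, 18.92


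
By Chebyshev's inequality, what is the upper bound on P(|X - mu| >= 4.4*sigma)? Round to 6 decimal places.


P <= 1/k^2
k^2 = 4.4^2 = 19.36
1/k^2 = 1 / 19.36 = 25/484 ≈ 0.05165289

0.051653


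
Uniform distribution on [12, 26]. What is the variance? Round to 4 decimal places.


Var = (b-a)^2 / 12
(b-a)^2 = (26 - 12)^2 = 196
Var = 196/12 ≈ 16.333333

16.3333


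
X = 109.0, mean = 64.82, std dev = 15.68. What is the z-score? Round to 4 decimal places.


z = (X - mu) / sigma
X - mu = 109.0 - 64.82 = 44.18
z = 44.18 / 15.68 = 2209/784 ≈ 2.817602

2.8176


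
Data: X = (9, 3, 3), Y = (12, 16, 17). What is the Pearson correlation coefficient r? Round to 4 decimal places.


r = sum((xi-xbar)(yi-ybar)) / sqrt(sum((xi-xbar)^2) * sum((yi-ybar)^2))
n = 3, xbar = 15/3 = 5, ybar = 45/3 = 15
Sxy = sum((xi-xbar)(yi-ybar)) = -18
Sxx = sum((xi-xbar)^2) = 24
Syy = sum((yi-ybar)^2) = 14
sqrt(Sxx*Syy) ≈ 18.330303
r = Sxy / sqrt(Sxx*Syy) = -18 / 18.330303 ≈ -0.981981

-0.9820


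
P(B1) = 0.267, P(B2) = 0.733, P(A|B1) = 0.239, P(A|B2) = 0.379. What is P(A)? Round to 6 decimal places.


P(A) = P(A|B1)*P(B1) + P(A|B2)*P(B2)
P(A|B1)*P(B1) = 0.239 * 0.267 = 0.063813
P(A|B2)*P(B2) = 0.379 * 0.733 = 0.277807
P(A) = 0.063813 + 0.277807 = 0.34162

0.341620


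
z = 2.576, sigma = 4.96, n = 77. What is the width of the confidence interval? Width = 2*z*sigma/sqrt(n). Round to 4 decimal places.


width = 2*z*sigma/sqrt(n)
2*z*sigma = 2 * 2.576 * 4.96 = 25.55392
sqrt(77) ≈ 8.774964
width = 25.55392 / 8.774964 ≈ 2.912139

2.9121


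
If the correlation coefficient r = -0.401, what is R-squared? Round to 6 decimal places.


R^2 = r^2 = (-0.401)^2 = 0.160801

0.160801


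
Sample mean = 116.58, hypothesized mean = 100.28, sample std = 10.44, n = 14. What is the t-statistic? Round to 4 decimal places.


t = (xbar - mu0) / (s/sqrt(n))
xbar - mu0 = 116.58 - 100.28 = 16.3
sqrt(14) ≈ 3.74165739
s/sqrt(n) = 10.44 / 3.74165739 ≈ 2.79020737
t = 16.3 / 2.79020737 ≈ 5.841860

5.8419


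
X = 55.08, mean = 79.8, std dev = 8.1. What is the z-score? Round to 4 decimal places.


z = (X - mu) / sigma
X - mu = 55.08 - 79.8 = -24.72
z = -24.72 / 8.1 = -412/135 ≈ -3.051852

-3.0519


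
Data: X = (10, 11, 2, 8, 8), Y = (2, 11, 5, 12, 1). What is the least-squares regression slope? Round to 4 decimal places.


b = sum((xi-xbar)(yi-ybar)) / sum((xi-xbar)^2)
n = 5, xbar = 39/5 = 7.8, ybar = 31/5 = 6.2
Sxy = sum((xi-xbar)(yi-ybar)) = 13.2
Sxx = sum((xi-xbar)^2) = 48.8
b = Sxy / Sxx = 33/122 ≈ 0.270492

0.2705


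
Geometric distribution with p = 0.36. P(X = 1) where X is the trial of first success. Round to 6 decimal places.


P = (1-p)^(k-1) * p
(1-p)^(k-1) = 0.64^0 = 1
P = 1 * 0.36 = 0.36

0.360000


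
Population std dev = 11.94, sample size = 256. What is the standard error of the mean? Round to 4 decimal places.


SE = sigma / sqrt(n)
sqrt(256) = 16
SE = 11.94 / 16 = 0.74625

0.7463


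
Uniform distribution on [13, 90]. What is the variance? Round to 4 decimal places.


Var = (b-a)^2 / 12
(b-a)^2 = (90 - 13)^2 = 5929
Var = 5929/12 ≈ 494.083333

494.0833


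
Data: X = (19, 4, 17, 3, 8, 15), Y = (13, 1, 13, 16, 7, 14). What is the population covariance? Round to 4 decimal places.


Cov = (1/n)*sum((xi-xbar)(yi-ybar))
n = 6, xbar = 66/6 = 11, ybar = 64/6 = 32/3 ≈ 10.666667
sum((xi-xbar)(yi-ybar)) = 82
Cov = 82 / 6 = 41/3 ≈ 13.666667

13.6667


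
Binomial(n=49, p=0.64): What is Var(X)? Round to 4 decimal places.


Var = n*p*(1-p) = 49 * 0.64 * 0.36 = 11.2896

11.2896


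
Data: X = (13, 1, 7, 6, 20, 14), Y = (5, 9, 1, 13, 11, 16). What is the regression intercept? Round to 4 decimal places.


a = ybar - b*xbar, where b = sum((xi-xbar)(yi-ybar)) / sum((xi-xbar)^2)
n = 6, xbar = 61/6 ≈ 10.166667, ybar = 55/6 ≈ 9.166667
Sxy = sum((xi-xbar)(yi-ybar)) = 263/6 ≈ 43.833333
Sxx = sum((xi-xbar)^2) = 1385/6 ≈ 230.833333
b = Sxy / Sxx = 263/1385 ≈ 0.189892
a = 9.166667 - 0.189892 * 10.166667 = 10022/1385 ≈ 7.236101

7.2361


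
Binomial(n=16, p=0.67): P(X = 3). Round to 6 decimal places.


P = C(n,k) * p^k * (1-p)^(n-k)
C(16,3) = 560
p^k = 0.67^3 = 0.300763
(1-p)^(n-k) = 0.33^13 ≈ 0.0000005504035
P = 560 * 0.300763 * 0.0000005504035 ≈ 0.000093

0.000093


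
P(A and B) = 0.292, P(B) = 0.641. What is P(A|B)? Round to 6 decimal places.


P(A|B) = P(A and B) / P(B) = 0.292 / 0.641 = 292/641 ≈ 0.45553822

0.455538


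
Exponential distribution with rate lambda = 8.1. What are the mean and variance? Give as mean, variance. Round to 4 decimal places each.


mean = 1/lam, var = 1/lam^2
mean = 1 / 8.1 = 10/81 ≈ 0.123457
lam^2 = 8.1^2 = 65.61
var = 1 / 65.61 = 100/6561 ≈ 0.015242

0.1235, 0.0152


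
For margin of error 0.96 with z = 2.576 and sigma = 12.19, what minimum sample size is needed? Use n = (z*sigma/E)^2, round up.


z*sigma/E = 2.576 * 12.19 / 0.96 = 196259/6000 ≈ 32.709833
(z*sigma/E)^2 ≈ 1069.933197
round up: n = 1070

1070


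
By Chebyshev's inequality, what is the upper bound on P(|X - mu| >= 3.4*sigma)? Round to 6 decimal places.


P <= 1/k^2
k^2 = 3.4^2 = 11.56
1/k^2 = 1 / 11.56 = 25/289 ≈ 0.08650519

0.086505


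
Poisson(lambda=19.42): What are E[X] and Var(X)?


E[X] = Var(X) = lambda = 19.42

19.42, 19.42


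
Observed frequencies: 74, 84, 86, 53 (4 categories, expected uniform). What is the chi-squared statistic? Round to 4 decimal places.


chi2 = sum((O-E)^2/E), E = total/4
total = 297, E = 297/4 = 74.25
(74 - 74.25)^2 / 74.25 = 0.0625 / 74.25 = 1/1188 ≈ 0.000842
(84 - 74.25)^2 / 74.25 = 95.0625 / 74.25 = 169/132 ≈ 1.280303
(86 - 74.25)^2 / 74.25 = 138.0625 / 74.25 = 2209/1188 ≈ 1.859428
(53 - 74.25)^2 / 74.25 = 451.5625 / 74.25 = 7225/1188 ≈ 6.081650
chi2 = 83/9 ≈ 9.222222

9.2222


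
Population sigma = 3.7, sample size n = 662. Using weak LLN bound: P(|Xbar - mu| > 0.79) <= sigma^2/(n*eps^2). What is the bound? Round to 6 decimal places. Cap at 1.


bound = min(1, sigma^2/(n*eps^2))
sigma^2 = 3.7^2 = 13.69
n*eps^2 = 662 * 0.79^2 = 662 * 0.6241 = 413.1542
sigma^2/(n*eps^2) = 13.69 / 413.1542 ≈ 0.03313533

0.033135


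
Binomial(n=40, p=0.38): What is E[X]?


E[X] = n*p = 40 * 0.38 = 15.2

15.2


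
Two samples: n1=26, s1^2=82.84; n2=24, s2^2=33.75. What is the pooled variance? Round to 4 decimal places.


sp^2 = ((n1-1)*s1^2 + (n2-1)*s2^2)/(n1+n2-2)
(n1-1)*s1^2 = 25 * 82.84 = 2071
(n2-1)*s2^2 = 23 * 33.75 = 776.25
numerator = 2071 + 776.25 = 2847.25
n1+n2-2 = 48
sp^2 = 2847.25 / 48 = 11389/192 ≈ 59.317708

59.3177


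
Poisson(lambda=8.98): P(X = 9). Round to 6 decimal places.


P = e^(-lam) * lam^k / k!
e^(-8.98) ≈ 0.0001259028
lam^k = 8.98^9 ≈ 379740598.033034
k! = 9! = 362880
P = 0.0001259028 * 379740598.033034 / 362880 ≈ 0.131753

0.131753


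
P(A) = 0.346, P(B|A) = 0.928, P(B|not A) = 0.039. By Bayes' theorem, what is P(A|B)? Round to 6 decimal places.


P(A|B) = P(B|A)*P(A) / P(B), P(B) = P(B|A)*P(A) + P(B|not A)*P(not A)
P(B|A)*P(A) = 0.928 * 0.346 = 0.321088
P(B|not A)*P(not A) = 0.039 * 0.654 = 0.025506
P(B) = 0.321088 + 0.025506 = 0.346594
P(A|B) = 0.321088 / 0.346594 ≈ 0.92640957

0.926410


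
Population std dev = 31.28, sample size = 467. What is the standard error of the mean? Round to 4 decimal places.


SE = sigma / sqrt(n)
sqrt(467) ≈ 21.610183
SE = 31.28 / 21.610183 ≈ 1.447466

1.4475


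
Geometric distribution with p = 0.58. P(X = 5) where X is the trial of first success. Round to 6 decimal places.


P = (1-p)^(k-1) * p
(1-p)^(k-1) = 0.42^4 = 0.03111696
P = 0.03111696 * 0.58 ≈ 0.01804784

0.018048


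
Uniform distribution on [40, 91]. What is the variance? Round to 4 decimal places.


Var = (b-a)^2 / 12
(b-a)^2 = (91 - 40)^2 = 2601
Var = 2601/12 = 216.75

216.7500


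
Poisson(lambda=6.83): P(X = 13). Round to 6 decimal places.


P = e^(-lam) * lam^k / k!
e^(-6.83) ≈ 0.001080858
lam^k = 6.83^13 ≈ 70383222614.583232
k! = 13! = 6227020800
P = 0.001080858 * 70383222614.583232 / 6227020800 ≈ 0.012217

0.012217


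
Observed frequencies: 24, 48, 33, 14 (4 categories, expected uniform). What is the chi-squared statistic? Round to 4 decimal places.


chi2 = sum((O-E)^2/E), E = total/4
total = 119, E = 119/4 = 29.75
(24 - 29.75)^2 / 29.75 = 33.0625 / 29.75 = 529/476 ≈ 1.111345
(48 - 29.75)^2 / 29.75 = 333.0625 / 29.75 = 5329/476 ≈ 11.195378
(33 - 29.75)^2 / 29.75 = 10.5625 / 29.75 = 169/476 ≈ 0.355042
(14 - 29.75)^2 / 29.75 = 248.0625 / 29.75 = 567/68 ≈ 8.338235
chi2 = 21

21.0000


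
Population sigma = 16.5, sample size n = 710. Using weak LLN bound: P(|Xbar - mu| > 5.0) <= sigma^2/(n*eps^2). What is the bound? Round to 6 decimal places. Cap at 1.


bound = min(1, sigma^2/(n*eps^2))
sigma^2 = 16.5^2 = 272.25
n*eps^2 = 710 * 5.0^2 = 710 * 25 = 17750
sigma^2/(n*eps^2) = 272.25 / 17750 ≈ 0.01533803

0.015338


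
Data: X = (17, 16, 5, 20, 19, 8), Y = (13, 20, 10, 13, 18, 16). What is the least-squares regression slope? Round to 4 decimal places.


b = sum((xi-xbar)(yi-ybar)) / sum((xi-xbar)^2)
n = 6, xbar = 85/6 ≈ 14.166667, ybar = 90/6 = 15
Sxy = sum((xi-xbar)(yi-ybar)) = 46
Sxx = sum((xi-xbar)^2) = 1145/6 ≈ 190.833333
b = Sxy / Sxx = 276/1145 ≈ 0.241048

0.2410


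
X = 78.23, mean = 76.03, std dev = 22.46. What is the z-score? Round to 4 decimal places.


z = (X - mu) / sigma
X - mu = 78.23 - 76.03 = 2.2
z = 2.2 / 22.46 = 110/1123 ≈ 0.097952

0.0980


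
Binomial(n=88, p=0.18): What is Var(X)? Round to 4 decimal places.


Var = n*p*(1-p) = 88 * 0.18 * 0.82 = 12.9888

12.9888


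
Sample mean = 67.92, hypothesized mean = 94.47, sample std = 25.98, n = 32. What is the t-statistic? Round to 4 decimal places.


t = (xbar - mu0) / (s/sqrt(n))
xbar - mu0 = 67.92 - 94.47 = -26.55
sqrt(32) ≈ 5.65685425
s/sqrt(n) = 25.98 / 5.65685425 ≈ 4.59265854
t = -26.55 / 4.59265854 ≈ -5.780965

-5.7810


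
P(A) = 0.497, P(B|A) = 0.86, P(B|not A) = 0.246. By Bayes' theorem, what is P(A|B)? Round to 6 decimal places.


P(A|B) = P(B|A)*P(A) / P(B), P(B) = P(B|A)*P(A) + P(B|not A)*P(not A)
P(B|A)*P(A) = 0.86 * 0.497 = 0.42742
P(B|not A)*P(not A) = 0.246 * 0.503 = 0.123738
P(B) = 0.42742 + 0.123738 = 0.551158
P(A|B) = 0.42742 / 0.551158 ≈ 0.77549450

0.775495


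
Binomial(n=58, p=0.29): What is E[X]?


E[X] = n*p = 58 * 0.29 = 16.82

16.82


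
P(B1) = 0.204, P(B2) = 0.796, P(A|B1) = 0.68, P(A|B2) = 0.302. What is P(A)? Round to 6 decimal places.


P(A) = P(A|B1)*P(B1) + P(A|B2)*P(B2)
P(A|B1)*P(B1) = 0.68 * 0.204 = 0.13872
P(A|B2)*P(B2) = 0.302 * 0.796 = 0.240392
P(A) = 0.13872 + 0.240392 = 0.379112

0.379112


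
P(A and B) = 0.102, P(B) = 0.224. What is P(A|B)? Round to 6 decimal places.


P(A|B) = P(A and B) / P(B) = 0.102 / 0.224 = 51/112 ≈ 0.45535714

0.455357


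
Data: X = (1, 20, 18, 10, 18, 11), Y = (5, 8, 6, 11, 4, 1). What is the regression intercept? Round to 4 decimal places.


a = ybar - b*xbar, where b = sum((xi-xbar)(yi-ybar)) / sum((xi-xbar)^2)
n = 6, xbar = 78/6 = 13, ybar = 35/6 ≈ 5.833333
Sxy = sum((xi-xbar)(yi-ybar)) = 11
Sxx = sum((xi-xbar)^2) = 256
b = Sxy / Sxx = 11/256 ≈ 0.042969
a = 5.833333 - 0.042969 * 13 = 4051/768 ≈ 5.274740

5.2747


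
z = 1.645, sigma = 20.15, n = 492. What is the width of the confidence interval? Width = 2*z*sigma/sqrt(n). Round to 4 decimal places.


width = 2*z*sigma/sqrt(n)
2*z*sigma = 2 * 1.645 * 20.15 = 66.2935
sqrt(492) ≈ 22.181073
width = 66.2935 / 22.181073 ≈ 2.988742

2.9887


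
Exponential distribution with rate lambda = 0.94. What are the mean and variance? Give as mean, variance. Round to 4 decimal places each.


mean = 1/lam, var = 1/lam^2
mean = 1 / 0.94 = 50/47 ≈ 1.063830
lam^2 = 0.94^2 = 0.8836
var = 1 / 0.8836 = 2500/2209 ≈ 1.131734

1.0638, 1.1317


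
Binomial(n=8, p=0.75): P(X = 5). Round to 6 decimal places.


P = C(n,k) * p^k * (1-p)^(n-k)
C(8,5) = 56
p^k = 0.75^5 = 243/1024 ≈ 0.2373047
(1-p)^(n-k) = 0.25^3 = 0.015625
P = 56 * 0.2373047 * 0.015625 = 1701/8192 ≈ 0.207642

0.207642


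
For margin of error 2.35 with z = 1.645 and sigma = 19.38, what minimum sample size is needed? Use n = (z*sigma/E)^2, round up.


z*sigma/E = 1.645 * 19.38 / 2.35 = 13.566
(z*sigma/E)^2 = 184.036356
round up: n = 185

185


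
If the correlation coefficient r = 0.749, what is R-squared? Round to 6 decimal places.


R^2 = r^2 = (0.749)^2 = 0.561001

0.561001


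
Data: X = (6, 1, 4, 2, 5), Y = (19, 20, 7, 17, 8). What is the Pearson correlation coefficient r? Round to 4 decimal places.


r = sum((xi-xbar)(yi-ybar)) / sqrt(sum((xi-xbar)^2) * sum((yi-ybar)^2))
n = 5, xbar = 18/5 = 3.6, ybar = 71/5 = 14.2
Sxy = sum((xi-xbar)(yi-ybar)) = -19.6
Sxx = sum((xi-xbar)^2) = 17.2
Syy = sum((yi-ybar)^2) = 154.8
sqrt(Sxx*Syy) = 51.6
r = Sxy / sqrt(Sxx*Syy) = -19.6 / 51.6 = -49/129 ≈ -0.379845

-0.3798


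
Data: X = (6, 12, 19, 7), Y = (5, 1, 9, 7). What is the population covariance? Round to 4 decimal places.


Cov = (1/n)*sum((xi-xbar)(yi-ybar))
n = 4, xbar = 44/4 = 11, ybar = 22/4 = 5.5
sum((xi-xbar)(yi-ybar)) = 20
Cov = 20 / 4 = 5

5.0000


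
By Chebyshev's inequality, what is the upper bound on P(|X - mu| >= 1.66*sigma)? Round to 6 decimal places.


P <= 1/k^2
k^2 = 1.66^2 = 2.7556
1/k^2 = 1 / 2.7556 = 2500/6889 ≈ 0.36289737

0.362897


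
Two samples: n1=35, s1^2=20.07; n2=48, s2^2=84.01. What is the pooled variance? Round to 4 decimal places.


sp^2 = ((n1-1)*s1^2 + (n2-1)*s2^2)/(n1+n2-2)
(n1-1)*s1^2 = 34 * 20.07 = 682.38
(n2-1)*s2^2 = 47 * 84.01 = 3948.47
numerator = 682.38 + 3948.47 = 4630.85
n1+n2-2 = 81
sp^2 = 4630.85 / 81 = 92617/1620 ≈ 57.170988

57.1710


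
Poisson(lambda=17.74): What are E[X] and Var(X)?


E[X] = Var(X) = lambda = 17.74

17.74, 17.74


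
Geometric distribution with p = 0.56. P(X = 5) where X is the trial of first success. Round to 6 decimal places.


P = (1-p)^(k-1) * p
(1-p)^(k-1) = 0.44^4 = 0.03748096
P = 0.03748096 * 0.56 ≈ 0.02098934

0.020989


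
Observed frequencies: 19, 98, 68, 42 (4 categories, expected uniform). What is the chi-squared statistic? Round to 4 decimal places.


chi2 = sum((O-E)^2/E), E = total/4
total = 227, E = 227/4 = 56.75
(19 - 56.75)^2 / 56.75 = 1425.0625 / 56.75 = 22801/908 ≈ 25.111233
(98 - 56.75)^2 / 56.75 = 1701.5625 / 56.75 = 27225/908 ≈ 29.983480
(68 - 56.75)^2 / 56.75 = 126.5625 / 56.75 = 2025/908 ≈ 2.230176
(42 - 56.75)^2 / 56.75 = 217.5625 / 56.75 = 3481/908 ≈ 3.833700
chi2 = 13883/227 ≈ 61.158590

61.1586


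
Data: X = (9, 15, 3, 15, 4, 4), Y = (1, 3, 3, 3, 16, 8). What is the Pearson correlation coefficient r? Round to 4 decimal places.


r = sum((xi-xbar)(yi-ybar)) / sqrt(sum((xi-xbar)^2) * sum((yi-ybar)^2))
n = 6, xbar = 50/6 = 25/3 ≈ 8.333333, ybar = 34/6 = 17/3 ≈ 5.666667
Sxy = sum((xi-xbar)(yi-ybar)) = -238/3 ≈ -79.333333
Sxx = sum((xi-xbar)^2) = 466/3 ≈ 155.333333
Syy = sum((yi-ybar)^2) = 466/3 ≈ 155.333333
sqrt(Sxx*Syy) = 466/3 ≈ 155.333333
r = Sxy / sqrt(Sxx*Syy) = -79.333333 / 155.333333 = -119/233 ≈ -0.510730

-0.5107


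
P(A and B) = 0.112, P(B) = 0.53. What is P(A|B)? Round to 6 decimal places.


P(A|B) = P(A and B) / P(B) = 0.112 / 0.53 = 56/265 ≈ 0.21132075

0.211321


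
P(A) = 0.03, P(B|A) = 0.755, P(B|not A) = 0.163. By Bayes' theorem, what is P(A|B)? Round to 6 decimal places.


P(A|B) = P(B|A)*P(A) / P(B), P(B) = P(B|A)*P(A) + P(B|not A)*P(not A)
P(B|A)*P(A) = 0.755 * 0.03 = 0.02265
P(B|not A)*P(not A) = 0.163 * 0.97 = 0.15811
P(B) = 0.02265 + 0.15811 = 0.18076
P(A|B) = 0.02265 / 0.18076 ≈ 0.12530427

0.125304


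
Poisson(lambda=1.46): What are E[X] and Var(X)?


E[X] = Var(X) = lambda = 1.46

1.46, 1.46


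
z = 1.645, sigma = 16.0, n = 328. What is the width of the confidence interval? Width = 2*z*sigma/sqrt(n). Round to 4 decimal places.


width = 2*z*sigma/sqrt(n)
2*z*sigma = 2 * 1.645 * 16.0 = 52.64
sqrt(328) ≈ 18.110770
width = 52.64 / 18.110770 ≈ 2.906558

2.9066


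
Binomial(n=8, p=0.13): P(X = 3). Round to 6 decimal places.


P = C(n,k) * p^k * (1-p)^(n-k)
C(8,3) = 56
p^k = 0.13^3 = 0.002197
(1-p)^(n-k) = 0.87^5 ≈ 0.4984209
P = 56 * 0.002197 * 0.4984209 ≈ 0.061322

0.061322


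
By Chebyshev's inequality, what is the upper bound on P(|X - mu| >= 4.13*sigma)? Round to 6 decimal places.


P <= 1/k^2
k^2 = 4.13^2 = 17.0569
1/k^2 = 1 / 17.0569 ≈ 0.05862730

0.058627


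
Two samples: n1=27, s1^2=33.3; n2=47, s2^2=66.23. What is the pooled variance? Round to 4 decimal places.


sp^2 = ((n1-1)*s1^2 + (n2-1)*s2^2)/(n1+n2-2)
(n1-1)*s1^2 = 26 * 33.3 = 865.8
(n2-1)*s2^2 = 46 * 66.23 = 3046.58
numerator = 865.8 + 3046.58 = 3912.38
n1+n2-2 = 72
sp^2 = 3912.38 / 72 = 195619/3600 ≈ 54.338611

54.3386


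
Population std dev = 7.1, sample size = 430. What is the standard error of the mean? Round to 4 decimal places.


SE = sigma / sqrt(n)
sqrt(430) ≈ 20.736441
SE = 7.1 / 20.736441 ≈ 0.342392

0.3424


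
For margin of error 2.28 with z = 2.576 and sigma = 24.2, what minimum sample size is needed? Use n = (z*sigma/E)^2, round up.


z*sigma/E = 2.576 * 24.2 / 2.28 = 38962/1425 ≈ 27.341754
(z*sigma/E)^2 ≈ 747.571533
round up: n = 748

748


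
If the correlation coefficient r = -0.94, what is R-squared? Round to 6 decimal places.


R^2 = r^2 = (-0.94)^2 = 0.8836

0.883600


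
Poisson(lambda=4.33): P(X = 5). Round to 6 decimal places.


P = e^(-lam) * lam^k / k!
e^(-4.33) ≈ 0.01316755
lam^k = 4.33^5 ≈ 1522.087018
k! = 5! = 120
P = 0.01316755 * 1522.087018 / 120 ≈ 0.167018

0.167018


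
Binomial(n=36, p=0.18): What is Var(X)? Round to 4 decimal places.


Var = n*p*(1-p) = 36 * 0.18 * 0.82 = 5.3136

5.3136


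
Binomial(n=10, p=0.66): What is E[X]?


E[X] = n*p = 10 * 0.66 = 6.6

6.6


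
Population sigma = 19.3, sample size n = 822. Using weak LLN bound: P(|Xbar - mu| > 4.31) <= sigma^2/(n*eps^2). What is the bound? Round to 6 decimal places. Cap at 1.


bound = min(1, sigma^2/(n*eps^2))
sigma^2 = 19.3^2 = 372.49
n*eps^2 = 822 * 4.31^2 = 822 * 18.5761 = 15269.5542
sigma^2/(n*eps^2) = 372.49 / 15269.5542 ≈ 0.02439429

0.024394


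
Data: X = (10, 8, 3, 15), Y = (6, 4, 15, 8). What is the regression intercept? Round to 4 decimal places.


a = ybar - b*xbar, where b = sum((xi-xbar)(yi-ybar)) / sum((xi-xbar)^2)
n = 4, xbar = 36/4 = 9, ybar = 33/4 = 8.25
Sxy = sum((xi-xbar)(yi-ybar)) = -40
Sxx = sum((xi-xbar)^2) = 74
b = Sxy / Sxx = -20/37 ≈ -0.540541
a = 8.25 - (-0.540541) * 9 = 1941/148 ≈ 13.114865

13.1149


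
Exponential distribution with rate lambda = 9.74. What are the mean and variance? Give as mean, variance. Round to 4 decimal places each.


mean = 1/lam, var = 1/lam^2
mean = 1 / 9.74 = 50/487 ≈ 0.102669
lam^2 = 9.74^2 = 94.8676
var = 1 / 94.8676 ≈ 0.010541

0.1027, 0.0105


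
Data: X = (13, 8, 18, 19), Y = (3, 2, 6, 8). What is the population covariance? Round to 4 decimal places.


Cov = (1/n)*sum((xi-xbar)(yi-ybar))
n = 4, xbar = 58/4 = 14.5, ybar = 19/4 = 4.75
sum((xi-xbar)(yi-ybar)) = 39.5
Cov = 39.5 / 4 = 9.875

9.8750


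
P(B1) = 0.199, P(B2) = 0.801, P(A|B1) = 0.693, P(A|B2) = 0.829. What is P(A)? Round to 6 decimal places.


P(A) = P(A|B1)*P(B1) + P(A|B2)*P(B2)
P(A|B1)*P(B1) = 0.693 * 0.199 = 0.137907
P(A|B2)*P(B2) = 0.829 * 0.801 = 0.664029
P(A) = 0.137907 + 0.664029 = 0.801936

0.801936


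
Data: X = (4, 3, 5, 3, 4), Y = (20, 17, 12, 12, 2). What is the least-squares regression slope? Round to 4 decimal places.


b = sum((xi-xbar)(yi-ybar)) / sum((xi-xbar)^2)
n = 5, xbar = 19/5 = 3.8, ybar = 63/5 = 12.6
Sxy = sum((xi-xbar)(yi-ybar)) = -4.4
Sxx = sum((xi-xbar)^2) = 2.8
b = Sxy / Sxx = -11/7 ≈ -1.571429

-1.5714


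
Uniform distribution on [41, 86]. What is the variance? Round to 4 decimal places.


Var = (b-a)^2 / 12
(b-a)^2 = (86 - 41)^2 = 2025
Var = 2025/12 = 168.75

168.7500


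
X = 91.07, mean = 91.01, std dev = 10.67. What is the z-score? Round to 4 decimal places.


z = (X - mu) / sigma
X - mu = 91.07 - 91.01 = 0.06
z = 0.06 / 10.67 = 6/1067 ≈ 0.005623

0.0056


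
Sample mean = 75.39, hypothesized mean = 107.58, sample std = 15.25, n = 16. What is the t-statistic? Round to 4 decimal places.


t = (xbar - mu0) / (s/sqrt(n))
xbar - mu0 = 75.39 - 107.58 = -32.19
sqrt(16) = 4
s/sqrt(n) = 15.25 / 4 = 3.8125
t = -32.19 / 3.8125 = -12876/1525 ≈ -8.443279

-8.4433


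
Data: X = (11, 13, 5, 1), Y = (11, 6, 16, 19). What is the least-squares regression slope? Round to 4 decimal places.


b = sum((xi-xbar)(yi-ybar)) / sum((xi-xbar)^2)
n = 4, xbar = 30/4 = 7.5, ybar = 52/4 = 13
Sxy = sum((xi-xbar)(yi-ybar)) = -92
Sxx = sum((xi-xbar)^2) = 91
b = Sxy / Sxx = -92/91 ≈ -1.010989

-1.0110


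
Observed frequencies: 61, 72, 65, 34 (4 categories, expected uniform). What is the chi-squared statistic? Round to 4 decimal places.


chi2 = sum((O-E)^2/E), E = total/4
total = 232, E = 232/4 = 58
(61 - 58)^2 / 58 = 9 / 58 = 9/58 ≈ 0.155172
(72 - 58)^2 / 58 = 196 / 58 = 98/29 ≈ 3.379310
(65 - 58)^2 / 58 = 49 / 58 = 49/58 ≈ 0.844828
(34 - 58)^2 / 58 = 576 / 58 = 288/29 ≈ 9.931034
chi2 = 415/29 ≈ 14.310345

14.3103


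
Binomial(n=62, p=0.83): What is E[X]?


E[X] = n*p = 62 * 0.83 = 51.46

51.46


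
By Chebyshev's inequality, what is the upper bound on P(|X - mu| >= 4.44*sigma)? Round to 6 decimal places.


P <= 1/k^2
k^2 = 4.44^2 = 19.7136
1/k^2 = 1 / 19.7136 ≈ 0.05072640

0.050726


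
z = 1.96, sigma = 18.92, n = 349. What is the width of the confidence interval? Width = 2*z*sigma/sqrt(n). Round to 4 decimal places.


width = 2*z*sigma/sqrt(n)
2*z*sigma = 2 * 1.96 * 18.92 = 74.1664
sqrt(349) ≈ 18.681542
width = 74.1664 / 18.681542 ≈ 3.970036

3.9700


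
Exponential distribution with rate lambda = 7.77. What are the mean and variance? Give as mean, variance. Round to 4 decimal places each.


mean = 1/lam, var = 1/lam^2
mean = 1 / 7.77 = 100/777 ≈ 0.128700
lam^2 = 7.77^2 = 60.3729
var = 1 / 60.3729 ≈ 0.016564

0.1287, 0.0166


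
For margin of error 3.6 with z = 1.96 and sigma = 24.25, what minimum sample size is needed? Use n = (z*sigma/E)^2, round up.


z*sigma/E = 1.96 * 24.25 / 3.6 = 4753/360 ≈ 13.202778
(z*sigma/E)^2 ≈ 174.313341
round up: n = 175

175


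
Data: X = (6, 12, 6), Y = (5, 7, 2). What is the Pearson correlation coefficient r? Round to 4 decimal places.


r = sum((xi-xbar)(yi-ybar)) / sqrt(sum((xi-xbar)^2) * sum((yi-ybar)^2))
n = 3, xbar = 24/3 = 8, ybar = 14/3 ≈ 4.666667
Sxy = sum((xi-xbar)(yi-ybar)) = 14
Sxx = sum((xi-xbar)^2) = 24
Syy = sum((yi-ybar)^2) = 38/3 ≈ 12.666667
sqrt(Sxx*Syy) ≈ 17.435596
r = Sxy / sqrt(Sxx*Syy) = 14 / 17.435596 ≈ 0.802955

0.8030
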